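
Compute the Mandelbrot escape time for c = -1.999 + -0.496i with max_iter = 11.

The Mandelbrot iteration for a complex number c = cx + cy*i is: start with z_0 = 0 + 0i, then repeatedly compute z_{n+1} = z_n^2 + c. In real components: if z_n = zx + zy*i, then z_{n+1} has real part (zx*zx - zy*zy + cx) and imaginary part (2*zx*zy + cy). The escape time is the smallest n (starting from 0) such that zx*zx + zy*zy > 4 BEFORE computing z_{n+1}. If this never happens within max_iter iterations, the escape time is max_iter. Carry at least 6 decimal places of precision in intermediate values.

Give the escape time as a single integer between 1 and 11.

z_0 = 0 + 0i, c = -1.9990 + -0.4960i
Iter 1: z = -1.9990 + -0.4960i, |z|^2 = 4.2420
Escaped at iteration 1

Answer: 1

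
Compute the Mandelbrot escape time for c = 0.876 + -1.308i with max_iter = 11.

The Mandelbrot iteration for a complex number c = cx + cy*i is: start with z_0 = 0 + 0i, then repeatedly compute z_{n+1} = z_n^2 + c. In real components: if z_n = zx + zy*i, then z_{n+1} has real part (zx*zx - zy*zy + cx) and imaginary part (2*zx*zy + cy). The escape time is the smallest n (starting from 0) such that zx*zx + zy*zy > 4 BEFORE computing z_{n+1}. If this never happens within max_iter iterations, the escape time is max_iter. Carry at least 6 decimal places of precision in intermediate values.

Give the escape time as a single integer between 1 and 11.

z_0 = 0 + 0i, c = 0.8760 + -1.3080i
Iter 1: z = 0.8760 + -1.3080i, |z|^2 = 2.4782
Iter 2: z = -0.0675 + -3.5996i, |z|^2 = 12.9618
Escaped at iteration 2

Answer: 2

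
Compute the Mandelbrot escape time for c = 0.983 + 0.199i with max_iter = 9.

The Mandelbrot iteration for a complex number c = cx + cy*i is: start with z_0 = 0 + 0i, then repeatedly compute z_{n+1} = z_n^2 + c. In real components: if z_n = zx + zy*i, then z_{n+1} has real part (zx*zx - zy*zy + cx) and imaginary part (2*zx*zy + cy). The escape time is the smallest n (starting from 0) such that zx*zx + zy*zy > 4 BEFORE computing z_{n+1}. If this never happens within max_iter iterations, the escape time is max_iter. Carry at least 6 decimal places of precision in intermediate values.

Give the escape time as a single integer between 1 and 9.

z_0 = 0 + 0i, c = 0.9830 + 0.1990i
Iter 1: z = 0.9830 + 0.1990i, |z|^2 = 1.0059
Iter 2: z = 1.9097 + 0.5902i, |z|^2 = 3.9953
Iter 3: z = 4.2815 + 2.4533i, |z|^2 = 24.3503
Escaped at iteration 3

Answer: 3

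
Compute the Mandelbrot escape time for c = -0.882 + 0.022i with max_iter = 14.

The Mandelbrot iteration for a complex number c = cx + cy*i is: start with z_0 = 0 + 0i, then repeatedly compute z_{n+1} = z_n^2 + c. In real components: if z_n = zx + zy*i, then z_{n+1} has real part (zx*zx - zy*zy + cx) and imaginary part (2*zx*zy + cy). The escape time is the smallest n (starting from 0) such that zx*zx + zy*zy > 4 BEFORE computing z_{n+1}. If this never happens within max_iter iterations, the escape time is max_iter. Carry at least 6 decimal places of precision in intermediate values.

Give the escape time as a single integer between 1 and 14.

Answer: 14

Derivation:
z_0 = 0 + 0i, c = -0.8820 + 0.0220i
Iter 1: z = -0.8820 + 0.0220i, |z|^2 = 0.7784
Iter 2: z = -0.1046 + -0.0168i, |z|^2 = 0.0112
Iter 3: z = -0.8713 + 0.0255i, |z|^2 = 0.7599
Iter 4: z = -0.1234 + -0.0225i, |z|^2 = 0.0157
Iter 5: z = -0.8673 + 0.0275i, |z|^2 = 0.7529
Iter 6: z = -0.1306 + -0.0258i, |z|^2 = 0.0177
Iter 7: z = -0.8656 + 0.0287i, |z|^2 = 0.7501
Iter 8: z = -0.1335 + -0.0277i, |z|^2 = 0.0186
Iter 9: z = -0.8649 + 0.0294i, |z|^2 = 0.7490
Iter 10: z = -0.1348 + -0.0289i, |z|^2 = 0.0190
Iter 11: z = -0.8647 + 0.0298i, |z|^2 = 0.7486
Iter 12: z = -0.1352 + -0.0295i, |z|^2 = 0.0192
Iter 13: z = -0.8646 + 0.0300i, |z|^2 = 0.7484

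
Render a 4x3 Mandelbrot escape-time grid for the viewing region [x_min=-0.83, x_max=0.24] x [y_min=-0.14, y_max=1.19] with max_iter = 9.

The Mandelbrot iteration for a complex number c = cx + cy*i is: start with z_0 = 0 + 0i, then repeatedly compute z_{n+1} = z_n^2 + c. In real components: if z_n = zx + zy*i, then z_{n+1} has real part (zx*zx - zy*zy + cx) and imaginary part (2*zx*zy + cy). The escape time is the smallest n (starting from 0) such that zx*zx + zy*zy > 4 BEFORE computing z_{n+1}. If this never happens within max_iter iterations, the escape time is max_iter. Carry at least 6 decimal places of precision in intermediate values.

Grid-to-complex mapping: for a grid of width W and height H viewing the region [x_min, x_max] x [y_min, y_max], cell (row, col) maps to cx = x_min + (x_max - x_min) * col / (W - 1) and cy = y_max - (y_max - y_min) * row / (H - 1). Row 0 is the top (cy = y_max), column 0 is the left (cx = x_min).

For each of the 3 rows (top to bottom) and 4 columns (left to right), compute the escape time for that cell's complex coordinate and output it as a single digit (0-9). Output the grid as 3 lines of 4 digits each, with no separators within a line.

Answer: 3332
6999
9999

Derivation:
(row=0, col=0): c = -0.8300 + 1.1900i → escape time 3
(row=0, col=1): c = -0.4733 + 1.1900i → escape time 3
(row=0, col=2): c = -0.1167 + 1.1900i → escape time 3
(row=0, col=3): c = 0.2400 + 1.1900i → escape time 2
(row=1, col=0): c = -0.8300 + 0.5250i → escape time 6
(row=1, col=1): c = -0.4733 + 0.5250i → escape time 9
(row=1, col=2): c = -0.1167 + 0.5250i → escape time 9
(row=1, col=3): c = 0.2400 + 0.5250i → escape time 9
(row=2, col=0): c = -0.8300 + -0.1400i → escape time 9
(row=2, col=1): c = -0.4733 + -0.1400i → escape time 9
(row=2, col=2): c = -0.1167 + -0.1400i → escape time 9
(row=2, col=3): c = 0.2400 + -0.1400i → escape time 9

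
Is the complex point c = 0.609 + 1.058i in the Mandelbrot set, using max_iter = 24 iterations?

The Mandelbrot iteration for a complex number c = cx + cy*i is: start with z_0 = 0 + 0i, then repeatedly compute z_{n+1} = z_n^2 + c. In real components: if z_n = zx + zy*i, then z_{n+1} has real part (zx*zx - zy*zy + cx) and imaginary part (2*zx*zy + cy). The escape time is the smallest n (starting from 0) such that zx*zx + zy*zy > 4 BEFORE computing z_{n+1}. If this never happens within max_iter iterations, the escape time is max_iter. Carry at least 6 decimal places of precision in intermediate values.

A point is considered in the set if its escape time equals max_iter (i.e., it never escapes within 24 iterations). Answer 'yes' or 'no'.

z_0 = 0 + 0i, c = 0.6090 + 1.0580i
Iter 1: z = 0.6090 + 1.0580i, |z|^2 = 1.4902
Iter 2: z = -0.1395 + 2.3466i, |z|^2 = 5.5262
Escaped at iteration 2

Answer: no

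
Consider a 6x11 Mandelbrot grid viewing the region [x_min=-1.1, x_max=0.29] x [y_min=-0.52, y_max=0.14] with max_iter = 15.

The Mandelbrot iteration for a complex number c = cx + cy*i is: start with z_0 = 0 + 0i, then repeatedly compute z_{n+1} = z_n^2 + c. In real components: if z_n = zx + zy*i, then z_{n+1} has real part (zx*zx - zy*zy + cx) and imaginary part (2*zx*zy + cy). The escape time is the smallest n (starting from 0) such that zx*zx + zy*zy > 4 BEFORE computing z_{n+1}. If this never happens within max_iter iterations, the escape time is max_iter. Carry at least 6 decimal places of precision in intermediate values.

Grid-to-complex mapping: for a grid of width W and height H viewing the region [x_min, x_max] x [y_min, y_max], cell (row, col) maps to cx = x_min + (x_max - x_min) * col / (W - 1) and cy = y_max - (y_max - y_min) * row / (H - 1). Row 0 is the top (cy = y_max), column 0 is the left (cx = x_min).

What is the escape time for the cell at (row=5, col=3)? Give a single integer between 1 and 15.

z_0 = 0 + 0i, c = -0.2660 + -0.1900i
Iter 1: z = -0.2660 + -0.1900i, |z|^2 = 0.1069
Iter 2: z = -0.2313 + -0.0889i, |z|^2 = 0.0614
Iter 3: z = -0.2204 + -0.1489i, |z|^2 = 0.0707
Iter 4: z = -0.2396 + -0.1244i, |z|^2 = 0.0729
Iter 5: z = -0.2241 + -0.1304i, |z|^2 = 0.0672
Iter 6: z = -0.2328 + -0.1316i, |z|^2 = 0.0715
Iter 7: z = -0.2291 + -0.1287i, |z|^2 = 0.0691
Iter 8: z = -0.2301 + -0.1310i, |z|^2 = 0.0701
Iter 9: z = -0.2302 + -0.1297i, |z|^2 = 0.0698
Iter 10: z = -0.2298 + -0.1303i, |z|^2 = 0.0698
Iter 11: z = -0.2302 + -0.1301i, |z|^2 = 0.0699
Iter 12: z = -0.2300 + -0.1301i, |z|^2 = 0.0698
Iter 13: z = -0.2300 + -0.1302i, |z|^2 = 0.0699
Iter 14: z = -0.2300 + -0.1301i, |z|^2 = 0.0698

Answer: 15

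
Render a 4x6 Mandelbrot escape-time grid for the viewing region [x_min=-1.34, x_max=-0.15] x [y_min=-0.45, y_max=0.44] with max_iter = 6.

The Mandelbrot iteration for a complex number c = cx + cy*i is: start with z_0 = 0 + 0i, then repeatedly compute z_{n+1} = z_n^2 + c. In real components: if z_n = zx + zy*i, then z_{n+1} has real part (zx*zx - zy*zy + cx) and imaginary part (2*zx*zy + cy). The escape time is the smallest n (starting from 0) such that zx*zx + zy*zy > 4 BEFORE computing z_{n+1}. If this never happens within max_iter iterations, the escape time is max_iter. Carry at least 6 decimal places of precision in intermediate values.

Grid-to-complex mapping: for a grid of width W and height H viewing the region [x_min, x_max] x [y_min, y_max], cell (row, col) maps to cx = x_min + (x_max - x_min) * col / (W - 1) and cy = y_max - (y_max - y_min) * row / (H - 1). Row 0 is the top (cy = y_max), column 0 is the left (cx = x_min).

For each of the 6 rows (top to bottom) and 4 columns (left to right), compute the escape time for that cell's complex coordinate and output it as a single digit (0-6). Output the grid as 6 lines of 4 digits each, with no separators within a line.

Answer: 5666
6666
6666
6666
6666
4666

Derivation:
(row=0, col=0): c = -1.3400 + 0.4400i → escape time 5
(row=0, col=1): c = -0.9433 + 0.4400i → escape time 6
(row=0, col=2): c = -0.5467 + 0.4400i → escape time 6
(row=0, col=3): c = -0.1500 + 0.4400i → escape time 6
(row=1, col=0): c = -1.3400 + 0.2620i → escape time 6
(row=1, col=1): c = -0.9433 + 0.2620i → escape time 6
(row=1, col=2): c = -0.5467 + 0.2620i → escape time 6
(row=1, col=3): c = -0.1500 + 0.2620i → escape time 6
(row=2, col=0): c = -1.3400 + 0.0840i → escape time 6
(row=2, col=1): c = -0.9433 + 0.0840i → escape time 6
(row=2, col=2): c = -0.5467 + 0.0840i → escape time 6
(row=2, col=3): c = -0.1500 + 0.0840i → escape time 6
(row=3, col=0): c = -1.3400 + -0.0940i → escape time 6
(row=3, col=1): c = -0.9433 + -0.0940i → escape time 6
(row=3, col=2): c = -0.5467 + -0.0940i → escape time 6
(row=3, col=3): c = -0.1500 + -0.0940i → escape time 6
(row=4, col=0): c = -1.3400 + -0.2720i → escape time 6
(row=4, col=1): c = -0.9433 + -0.2720i → escape time 6
(row=4, col=2): c = -0.5467 + -0.2720i → escape time 6
(row=4, col=3): c = -0.1500 + -0.2720i → escape time 6
(row=5, col=0): c = -1.3400 + -0.4500i → escape time 4
(row=5, col=1): c = -0.9433 + -0.4500i → escape time 6
(row=5, col=2): c = -0.5467 + -0.4500i → escape time 6
(row=5, col=3): c = -0.1500 + -0.4500i → escape time 6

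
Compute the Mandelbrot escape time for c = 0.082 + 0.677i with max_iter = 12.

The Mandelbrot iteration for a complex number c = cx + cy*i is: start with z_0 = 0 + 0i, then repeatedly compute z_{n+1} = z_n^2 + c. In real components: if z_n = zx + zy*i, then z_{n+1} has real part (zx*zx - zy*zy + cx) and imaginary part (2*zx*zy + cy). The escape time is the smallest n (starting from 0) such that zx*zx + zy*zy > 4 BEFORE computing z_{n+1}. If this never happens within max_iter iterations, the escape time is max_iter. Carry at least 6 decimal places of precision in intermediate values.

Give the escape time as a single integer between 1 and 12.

z_0 = 0 + 0i, c = 0.0820 + 0.6770i
Iter 1: z = 0.0820 + 0.6770i, |z|^2 = 0.4651
Iter 2: z = -0.3696 + 0.7880i, |z|^2 = 0.7576
Iter 3: z = -0.4024 + 0.0945i, |z|^2 = 0.1708
Iter 4: z = 0.2350 + 0.6010i, |z|^2 = 0.4164
Iter 5: z = -0.2239 + 0.9594i, |z|^2 = 0.9707
Iter 6: z = -0.7884 + 0.2473i, |z|^2 = 0.6827
Iter 7: z = 0.6424 + 0.2871i, |z|^2 = 0.4951
Iter 8: z = 0.4122 + 1.0458i, |z|^2 = 1.2637
Iter 9: z = -0.8419 + 1.5392i, |z|^2 = 3.0779
Iter 10: z = -1.5784 + -1.9146i, |z|^2 = 6.1572
Escaped at iteration 10

Answer: 10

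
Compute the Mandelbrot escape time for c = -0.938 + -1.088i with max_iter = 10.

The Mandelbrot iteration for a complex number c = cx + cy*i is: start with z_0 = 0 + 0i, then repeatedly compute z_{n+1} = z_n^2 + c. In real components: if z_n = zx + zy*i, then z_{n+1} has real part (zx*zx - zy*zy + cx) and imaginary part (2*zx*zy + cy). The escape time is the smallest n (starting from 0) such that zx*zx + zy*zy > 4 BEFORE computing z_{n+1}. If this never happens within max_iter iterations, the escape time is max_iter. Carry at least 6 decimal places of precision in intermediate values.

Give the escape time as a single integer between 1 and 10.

z_0 = 0 + 0i, c = -0.9380 + -1.0880i
Iter 1: z = -0.9380 + -1.0880i, |z|^2 = 2.0636
Iter 2: z = -1.2419 + 0.9531i, |z|^2 = 2.4507
Iter 3: z = -0.3041 + -3.4553i, |z|^2 = 12.0314
Escaped at iteration 3

Answer: 3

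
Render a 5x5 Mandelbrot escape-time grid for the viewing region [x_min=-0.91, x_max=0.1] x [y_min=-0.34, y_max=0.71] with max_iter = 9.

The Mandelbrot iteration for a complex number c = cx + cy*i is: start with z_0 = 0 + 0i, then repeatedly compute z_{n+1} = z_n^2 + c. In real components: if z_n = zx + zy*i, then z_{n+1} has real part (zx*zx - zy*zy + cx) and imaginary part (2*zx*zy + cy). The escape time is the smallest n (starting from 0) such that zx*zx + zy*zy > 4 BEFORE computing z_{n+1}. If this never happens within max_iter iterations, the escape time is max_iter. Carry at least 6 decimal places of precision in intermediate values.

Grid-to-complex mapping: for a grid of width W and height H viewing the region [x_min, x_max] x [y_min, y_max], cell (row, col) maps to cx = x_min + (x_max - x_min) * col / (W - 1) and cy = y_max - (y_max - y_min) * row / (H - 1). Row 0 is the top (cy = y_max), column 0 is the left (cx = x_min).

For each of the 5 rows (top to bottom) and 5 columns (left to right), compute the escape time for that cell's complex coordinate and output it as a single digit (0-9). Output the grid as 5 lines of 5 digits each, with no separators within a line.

(row=0, col=0): c = -0.9100 + 0.7100i → escape time 4
(row=0, col=1): c = -0.6575 + 0.7100i → escape time 5
(row=0, col=2): c = -0.4050 + 0.7100i → escape time 7
(row=0, col=3): c = -0.1525 + 0.7100i → escape time 9
(row=0, col=4): c = 0.1000 + 0.7100i → escape time 8
(row=1, col=0): c = -0.9100 + 0.4475i → escape time 6
(row=1, col=1): c = -0.6575 + 0.4475i → escape time 9
(row=1, col=2): c = -0.4050 + 0.4475i → escape time 9
(row=1, col=3): c = -0.1525 + 0.4475i → escape time 9
(row=1, col=4): c = 0.1000 + 0.4475i → escape time 9
(row=2, col=0): c = -0.9100 + 0.1850i → escape time 9
(row=2, col=1): c = -0.6575 + 0.1850i → escape time 9
(row=2, col=2): c = -0.4050 + 0.1850i → escape time 9
(row=2, col=3): c = -0.1525 + 0.1850i → escape time 9
(row=2, col=4): c = 0.1000 + 0.1850i → escape time 9
(row=3, col=0): c = -0.9100 + -0.0775i → escape time 9
(row=3, col=1): c = -0.6575 + -0.0775i → escape time 9
(row=3, col=2): c = -0.4050 + -0.0775i → escape time 9
(row=3, col=3): c = -0.1525 + -0.0775i → escape time 9
(row=3, col=4): c = 0.1000 + -0.0775i → escape time 9
(row=4, col=0): c = -0.9100 + -0.3400i → escape time 8
(row=4, col=1): c = -0.6575 + -0.3400i → escape time 9
(row=4, col=2): c = -0.4050 + -0.3400i → escape time 9
(row=4, col=3): c = -0.1525 + -0.3400i → escape time 9
(row=4, col=4): c = 0.1000 + -0.3400i → escape time 9

Answer: 45798
69999
99999
99999
89999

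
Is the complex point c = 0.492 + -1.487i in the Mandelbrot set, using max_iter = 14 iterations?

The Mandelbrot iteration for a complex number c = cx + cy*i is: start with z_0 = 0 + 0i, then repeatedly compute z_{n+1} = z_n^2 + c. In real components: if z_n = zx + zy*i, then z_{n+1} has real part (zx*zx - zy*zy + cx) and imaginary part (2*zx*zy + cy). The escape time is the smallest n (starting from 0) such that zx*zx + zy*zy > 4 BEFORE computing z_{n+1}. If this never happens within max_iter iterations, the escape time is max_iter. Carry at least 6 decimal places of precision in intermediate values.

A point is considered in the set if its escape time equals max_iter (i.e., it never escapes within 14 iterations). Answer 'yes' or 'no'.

Answer: no

Derivation:
z_0 = 0 + 0i, c = 0.4920 + -1.4870i
Iter 1: z = 0.4920 + -1.4870i, |z|^2 = 2.4532
Iter 2: z = -1.4771 + -2.9502i, |z|^2 = 10.8856
Escaped at iteration 2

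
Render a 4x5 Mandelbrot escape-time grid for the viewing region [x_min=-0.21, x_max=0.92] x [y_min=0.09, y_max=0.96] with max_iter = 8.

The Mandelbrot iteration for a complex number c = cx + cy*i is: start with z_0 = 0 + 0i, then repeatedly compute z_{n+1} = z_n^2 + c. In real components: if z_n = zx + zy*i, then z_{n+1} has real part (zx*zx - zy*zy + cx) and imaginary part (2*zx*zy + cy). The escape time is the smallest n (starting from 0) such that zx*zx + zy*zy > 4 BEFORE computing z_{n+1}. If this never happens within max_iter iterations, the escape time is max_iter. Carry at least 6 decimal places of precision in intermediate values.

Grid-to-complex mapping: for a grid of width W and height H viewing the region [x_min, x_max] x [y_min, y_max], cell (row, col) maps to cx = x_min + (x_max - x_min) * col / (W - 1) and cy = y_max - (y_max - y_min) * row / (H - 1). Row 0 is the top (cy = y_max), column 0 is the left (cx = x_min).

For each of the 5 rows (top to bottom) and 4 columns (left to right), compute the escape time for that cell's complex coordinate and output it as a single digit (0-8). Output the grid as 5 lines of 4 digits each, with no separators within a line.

(row=0, col=0): c = -0.2100 + 0.9600i → escape time 7
(row=0, col=1): c = 0.1667 + 0.9600i → escape time 4
(row=0, col=2): c = 0.5433 + 0.9600i → escape time 2
(row=0, col=3): c = 0.9200 + 0.9600i → escape time 2
(row=1, col=0): c = -0.2100 + 0.7425i → escape time 8
(row=1, col=1): c = 0.1667 + 0.7425i → escape time 6
(row=1, col=2): c = 0.5433 + 0.7425i → escape time 3
(row=1, col=3): c = 0.9200 + 0.7425i → escape time 2
(row=2, col=0): c = -0.2100 + 0.5250i → escape time 8
(row=2, col=1): c = 0.1667 + 0.5250i → escape time 8
(row=2, col=2): c = 0.5433 + 0.5250i → escape time 4
(row=2, col=3): c = 0.9200 + 0.5250i → escape time 2
(row=3, col=0): c = -0.2100 + 0.3075i → escape time 8
(row=3, col=1): c = 0.1667 + 0.3075i → escape time 8
(row=3, col=2): c = 0.5433 + 0.3075i → escape time 4
(row=3, col=3): c = 0.9200 + 0.3075i → escape time 3
(row=4, col=0): c = -0.2100 + 0.0900i → escape time 8
(row=4, col=1): c = 0.1667 + 0.0900i → escape time 8
(row=4, col=2): c = 0.5433 + 0.0900i → escape time 4
(row=4, col=3): c = 0.9200 + 0.0900i → escape time 3

Answer: 7422
8632
8842
8843
8843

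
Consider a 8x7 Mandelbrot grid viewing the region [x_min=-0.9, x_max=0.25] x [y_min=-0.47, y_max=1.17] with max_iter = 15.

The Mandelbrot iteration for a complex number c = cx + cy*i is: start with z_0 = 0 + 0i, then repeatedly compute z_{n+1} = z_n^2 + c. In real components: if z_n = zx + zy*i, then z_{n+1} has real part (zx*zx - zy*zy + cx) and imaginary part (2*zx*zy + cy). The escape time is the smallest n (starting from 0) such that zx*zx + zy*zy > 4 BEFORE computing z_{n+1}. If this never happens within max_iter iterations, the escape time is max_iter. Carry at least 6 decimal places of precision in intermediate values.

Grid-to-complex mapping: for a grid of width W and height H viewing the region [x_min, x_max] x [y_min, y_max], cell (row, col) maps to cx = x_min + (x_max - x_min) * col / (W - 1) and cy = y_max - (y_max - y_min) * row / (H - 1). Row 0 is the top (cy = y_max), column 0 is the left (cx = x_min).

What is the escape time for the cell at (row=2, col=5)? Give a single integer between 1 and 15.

Answer: 15

Derivation:
z_0 = 0 + 0i, c = -0.0786 + 0.6233i
Iter 1: z = -0.0786 + 0.6233i, |z|^2 = 0.3947
Iter 2: z = -0.4609 + 0.5254i, |z|^2 = 0.4885
Iter 3: z = -0.1421 + 0.1390i, |z|^2 = 0.0395
Iter 4: z = -0.0777 + 0.5838i, |z|^2 = 0.3469
Iter 5: z = -0.4134 + 0.5326i, |z|^2 = 0.4546
Iter 6: z = -0.1914 + 0.1830i, |z|^2 = 0.0701
Iter 7: z = -0.0754 + 0.5533i, |z|^2 = 0.3118
Iter 8: z = -0.3790 + 0.5399i, |z|^2 = 0.4351
Iter 9: z = -0.2264 + 0.2141i, |z|^2 = 0.0971
Iter 10: z = -0.0732 + 0.5264i, |z|^2 = 0.2825
Iter 11: z = -0.3503 + 0.5463i, |z|^2 = 0.4212
Iter 12: z = -0.2543 + 0.2406i, |z|^2 = 0.1225
Iter 13: z = -0.0718 + 0.5010i, |z|^2 = 0.2561
Iter 14: z = -0.3244 + 0.5514i, |z|^2 = 0.4093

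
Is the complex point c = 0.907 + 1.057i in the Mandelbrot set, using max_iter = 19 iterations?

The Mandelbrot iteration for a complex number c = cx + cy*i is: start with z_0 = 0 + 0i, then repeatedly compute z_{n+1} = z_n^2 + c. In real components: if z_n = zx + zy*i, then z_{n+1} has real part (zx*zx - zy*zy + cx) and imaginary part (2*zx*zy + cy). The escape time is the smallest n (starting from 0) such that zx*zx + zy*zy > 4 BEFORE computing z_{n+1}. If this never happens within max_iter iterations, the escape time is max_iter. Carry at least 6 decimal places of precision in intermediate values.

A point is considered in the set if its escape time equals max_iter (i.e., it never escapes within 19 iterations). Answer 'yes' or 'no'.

Answer: no

Derivation:
z_0 = 0 + 0i, c = 0.9070 + 1.0570i
Iter 1: z = 0.9070 + 1.0570i, |z|^2 = 1.9399
Iter 2: z = 0.6124 + 2.9744i, |z|^2 = 9.2221
Escaped at iteration 2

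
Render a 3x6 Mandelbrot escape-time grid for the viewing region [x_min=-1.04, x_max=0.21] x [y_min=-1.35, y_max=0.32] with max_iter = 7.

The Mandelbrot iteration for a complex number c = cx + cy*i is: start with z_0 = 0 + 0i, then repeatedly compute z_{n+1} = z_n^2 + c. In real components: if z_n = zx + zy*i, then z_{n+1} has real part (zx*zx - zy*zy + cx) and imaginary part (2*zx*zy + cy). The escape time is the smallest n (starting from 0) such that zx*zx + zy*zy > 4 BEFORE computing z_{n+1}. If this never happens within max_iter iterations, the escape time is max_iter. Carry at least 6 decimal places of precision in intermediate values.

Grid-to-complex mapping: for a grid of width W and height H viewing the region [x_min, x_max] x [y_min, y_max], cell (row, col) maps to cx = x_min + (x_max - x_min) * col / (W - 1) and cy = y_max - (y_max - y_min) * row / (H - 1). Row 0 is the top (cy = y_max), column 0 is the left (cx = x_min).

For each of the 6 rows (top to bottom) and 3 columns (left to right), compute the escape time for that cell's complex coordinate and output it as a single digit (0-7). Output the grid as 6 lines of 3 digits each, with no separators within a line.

Answer: 777
777
777
477
344
222

Derivation:
(row=0, col=0): c = -1.0400 + 0.3200i → escape time 7
(row=0, col=1): c = -0.4150 + 0.3200i → escape time 7
(row=0, col=2): c = 0.2100 + 0.3200i → escape time 7
(row=1, col=0): c = -1.0400 + -0.0140i → escape time 7
(row=1, col=1): c = -0.4150 + -0.0140i → escape time 7
(row=1, col=2): c = 0.2100 + -0.0140i → escape time 7
(row=2, col=0): c = -1.0400 + -0.3480i → escape time 7
(row=2, col=1): c = -0.4150 + -0.3480i → escape time 7
(row=2, col=2): c = 0.2100 + -0.3480i → escape time 7
(row=3, col=0): c = -1.0400 + -0.6820i → escape time 4
(row=3, col=1): c = -0.4150 + -0.6820i → escape time 7
(row=3, col=2): c = 0.2100 + -0.6820i → escape time 7
(row=4, col=0): c = -1.0400 + -1.0160i → escape time 3
(row=4, col=1): c = -0.4150 + -1.0160i → escape time 4
(row=4, col=2): c = 0.2100 + -1.0160i → escape time 4
(row=5, col=0): c = -1.0400 + -1.3500i → escape time 2
(row=5, col=1): c = -0.4150 + -1.3500i → escape time 2
(row=5, col=2): c = 0.2100 + -1.3500i → escape time 2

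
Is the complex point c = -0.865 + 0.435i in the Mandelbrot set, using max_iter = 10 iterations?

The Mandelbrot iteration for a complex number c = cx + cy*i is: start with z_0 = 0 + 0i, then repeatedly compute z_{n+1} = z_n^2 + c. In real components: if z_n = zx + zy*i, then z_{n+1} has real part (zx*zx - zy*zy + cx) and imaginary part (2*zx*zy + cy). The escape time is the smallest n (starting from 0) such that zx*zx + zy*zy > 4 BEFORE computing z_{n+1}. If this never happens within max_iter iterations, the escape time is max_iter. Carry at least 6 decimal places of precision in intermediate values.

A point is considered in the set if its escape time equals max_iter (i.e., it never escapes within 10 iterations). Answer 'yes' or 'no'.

z_0 = 0 + 0i, c = -0.8650 + 0.4350i
Iter 1: z = -0.8650 + 0.4350i, |z|^2 = 0.9375
Iter 2: z = -0.3060 + -0.3175i, |z|^2 = 0.1945
Iter 3: z = -0.8722 + 0.6293i, |z|^2 = 1.1568
Iter 4: z = -0.5003 + -0.6628i, |z|^2 = 0.6897
Iter 5: z = -1.0540 + 1.0983i, |z|^2 = 2.3171
Iter 6: z = -0.9603 + -1.8802i, |z|^2 = 4.4571
Escaped at iteration 6

Answer: no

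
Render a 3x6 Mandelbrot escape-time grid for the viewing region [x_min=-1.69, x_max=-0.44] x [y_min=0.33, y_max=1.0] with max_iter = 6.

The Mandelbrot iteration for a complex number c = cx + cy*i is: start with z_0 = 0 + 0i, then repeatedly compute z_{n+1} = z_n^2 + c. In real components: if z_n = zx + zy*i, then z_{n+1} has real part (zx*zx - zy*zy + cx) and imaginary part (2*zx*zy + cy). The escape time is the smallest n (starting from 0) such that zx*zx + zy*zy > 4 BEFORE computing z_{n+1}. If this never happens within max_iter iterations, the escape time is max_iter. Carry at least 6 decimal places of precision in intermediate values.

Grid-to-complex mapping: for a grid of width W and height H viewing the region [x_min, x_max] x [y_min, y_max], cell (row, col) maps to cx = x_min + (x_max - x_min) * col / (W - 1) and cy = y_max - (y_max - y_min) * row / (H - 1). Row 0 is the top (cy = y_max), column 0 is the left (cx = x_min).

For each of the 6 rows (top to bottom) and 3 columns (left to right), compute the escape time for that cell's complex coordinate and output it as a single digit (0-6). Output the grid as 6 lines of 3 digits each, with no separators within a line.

Answer: 234
235
336
346
356
466

Derivation:
(row=0, col=0): c = -1.6900 + 1.0000i → escape time 2
(row=0, col=1): c = -1.0650 + 1.0000i → escape time 3
(row=0, col=2): c = -0.4400 + 1.0000i → escape time 4
(row=1, col=0): c = -1.6900 + 0.8660i → escape time 2
(row=1, col=1): c = -1.0650 + 0.8660i → escape time 3
(row=1, col=2): c = -0.4400 + 0.8660i → escape time 5
(row=2, col=0): c = -1.6900 + 0.7320i → escape time 3
(row=2, col=1): c = -1.0650 + 0.7320i → escape time 3
(row=2, col=2): c = -0.4400 + 0.7320i → escape time 6
(row=3, col=0): c = -1.6900 + 0.5980i → escape time 3
(row=3, col=1): c = -1.0650 + 0.5980i → escape time 4
(row=3, col=2): c = -0.4400 + 0.5980i → escape time 6
(row=4, col=0): c = -1.6900 + 0.4640i → escape time 3
(row=4, col=1): c = -1.0650 + 0.4640i → escape time 5
(row=4, col=2): c = -0.4400 + 0.4640i → escape time 6
(row=5, col=0): c = -1.6900 + 0.3300i → escape time 4
(row=5, col=1): c = -1.0650 + 0.3300i → escape time 6
(row=5, col=2): c = -0.4400 + 0.3300i → escape time 6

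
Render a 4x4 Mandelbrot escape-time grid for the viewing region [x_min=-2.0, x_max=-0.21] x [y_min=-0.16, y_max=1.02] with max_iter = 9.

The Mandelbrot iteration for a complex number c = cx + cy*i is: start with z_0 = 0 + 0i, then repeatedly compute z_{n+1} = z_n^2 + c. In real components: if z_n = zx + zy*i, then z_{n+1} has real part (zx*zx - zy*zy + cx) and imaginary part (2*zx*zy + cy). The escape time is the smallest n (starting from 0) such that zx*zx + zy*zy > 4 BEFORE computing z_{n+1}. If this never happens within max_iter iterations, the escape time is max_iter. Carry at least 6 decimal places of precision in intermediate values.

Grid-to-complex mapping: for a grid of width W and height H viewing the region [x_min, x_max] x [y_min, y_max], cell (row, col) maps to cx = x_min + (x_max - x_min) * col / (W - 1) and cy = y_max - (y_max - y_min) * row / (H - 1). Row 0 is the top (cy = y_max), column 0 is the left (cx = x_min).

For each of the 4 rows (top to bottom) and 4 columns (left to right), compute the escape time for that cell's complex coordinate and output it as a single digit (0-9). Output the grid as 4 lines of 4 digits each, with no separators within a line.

(row=0, col=0): c = -2.0000 + 1.0200i → escape time 1
(row=0, col=1): c = -1.4033 + 1.0200i → escape time 3
(row=0, col=2): c = -0.8067 + 1.0200i → escape time 3
(row=0, col=3): c = -0.2100 + 1.0200i → escape time 7
(row=1, col=0): c = -2.0000 + 0.6267i → escape time 1
(row=1, col=1): c = -1.4033 + 0.6267i → escape time 3
(row=1, col=2): c = -0.8067 + 0.6267i → escape time 5
(row=1, col=3): c = -0.2100 + 0.6267i → escape time 9
(row=2, col=0): c = -2.0000 + 0.2333i → escape time 1
(row=2, col=1): c = -1.4033 + 0.2333i → escape time 5
(row=2, col=2): c = -0.8067 + 0.2333i → escape time 9
(row=2, col=3): c = -0.2100 + 0.2333i → escape time 9
(row=3, col=0): c = -2.0000 + -0.1600i → escape time 1
(row=3, col=1): c = -1.4033 + -0.1600i → escape time 8
(row=3, col=2): c = -0.8067 + -0.1600i → escape time 9
(row=3, col=3): c = -0.2100 + -0.1600i → escape time 9

Answer: 1337
1359
1599
1899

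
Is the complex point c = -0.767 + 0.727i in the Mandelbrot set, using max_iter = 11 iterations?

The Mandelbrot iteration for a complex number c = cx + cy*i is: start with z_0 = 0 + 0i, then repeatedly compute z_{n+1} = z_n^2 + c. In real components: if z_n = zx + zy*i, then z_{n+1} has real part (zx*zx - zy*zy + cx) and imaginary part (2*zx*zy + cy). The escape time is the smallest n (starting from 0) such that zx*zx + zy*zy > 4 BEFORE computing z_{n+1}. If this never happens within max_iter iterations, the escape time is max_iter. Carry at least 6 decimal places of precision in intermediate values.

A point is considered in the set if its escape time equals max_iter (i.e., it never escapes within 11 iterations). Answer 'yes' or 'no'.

z_0 = 0 + 0i, c = -0.7670 + 0.7270i
Iter 1: z = -0.7670 + 0.7270i, |z|^2 = 1.1168
Iter 2: z = -0.7072 + -0.3882i, |z|^2 = 0.6509
Iter 3: z = -0.4175 + 1.2761i, |z|^2 = 1.8028
Iter 4: z = -2.2212 + -0.3386i, |z|^2 = 5.0483
Escaped at iteration 4

Answer: no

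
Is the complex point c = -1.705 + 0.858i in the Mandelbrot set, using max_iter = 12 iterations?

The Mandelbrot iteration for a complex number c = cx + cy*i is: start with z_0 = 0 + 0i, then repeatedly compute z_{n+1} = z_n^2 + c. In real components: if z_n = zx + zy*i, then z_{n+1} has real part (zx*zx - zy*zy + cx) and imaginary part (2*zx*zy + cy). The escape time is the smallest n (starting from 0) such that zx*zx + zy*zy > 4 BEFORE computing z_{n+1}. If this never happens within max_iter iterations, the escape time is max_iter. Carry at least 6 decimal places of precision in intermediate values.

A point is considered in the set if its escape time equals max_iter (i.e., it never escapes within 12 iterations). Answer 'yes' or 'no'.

z_0 = 0 + 0i, c = -1.7050 + 0.8580i
Iter 1: z = -1.7050 + 0.8580i, |z|^2 = 3.6432
Iter 2: z = 0.4659 + -2.0678i, |z|^2 = 4.4927
Escaped at iteration 2

Answer: no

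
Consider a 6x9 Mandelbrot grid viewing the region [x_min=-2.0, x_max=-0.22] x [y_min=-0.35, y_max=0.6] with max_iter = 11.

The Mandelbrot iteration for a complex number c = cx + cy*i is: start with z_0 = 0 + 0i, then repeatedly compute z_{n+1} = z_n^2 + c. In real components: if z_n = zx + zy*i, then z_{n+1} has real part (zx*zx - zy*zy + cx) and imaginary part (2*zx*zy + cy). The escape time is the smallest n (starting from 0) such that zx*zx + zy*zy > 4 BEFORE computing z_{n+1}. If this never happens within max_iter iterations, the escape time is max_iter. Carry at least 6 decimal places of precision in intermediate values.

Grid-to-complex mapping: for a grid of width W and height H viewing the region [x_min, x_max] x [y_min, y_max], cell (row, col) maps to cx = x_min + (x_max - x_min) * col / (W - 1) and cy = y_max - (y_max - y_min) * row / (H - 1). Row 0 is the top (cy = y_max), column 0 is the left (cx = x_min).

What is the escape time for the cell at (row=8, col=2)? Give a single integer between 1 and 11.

z_0 = 0 + 0i, c = -1.2880 + -0.3500i
Iter 1: z = -1.2880 + -0.3500i, |z|^2 = 1.7814
Iter 2: z = 0.2484 + 0.5516i, |z|^2 = 0.3660
Iter 3: z = -1.5305 + -0.0759i, |z|^2 = 2.3483
Iter 4: z = 1.0488 + -0.1176i, |z|^2 = 1.1138
Iter 5: z = -0.2019 + -0.5967i, |z|^2 = 0.3968
Iter 6: z = -1.6033 + -0.1091i, |z|^2 = 2.5825
Iter 7: z = 1.2707 + -0.0003i, |z|^2 = 1.6146
Iter 8: z = 0.3266 + -0.3507i, |z|^2 = 0.2296
Iter 9: z = -1.3043 + -0.5790i, |z|^2 = 2.0365
Iter 10: z = 0.0779 + 1.1605i, |z|^2 = 1.3528

Answer: 11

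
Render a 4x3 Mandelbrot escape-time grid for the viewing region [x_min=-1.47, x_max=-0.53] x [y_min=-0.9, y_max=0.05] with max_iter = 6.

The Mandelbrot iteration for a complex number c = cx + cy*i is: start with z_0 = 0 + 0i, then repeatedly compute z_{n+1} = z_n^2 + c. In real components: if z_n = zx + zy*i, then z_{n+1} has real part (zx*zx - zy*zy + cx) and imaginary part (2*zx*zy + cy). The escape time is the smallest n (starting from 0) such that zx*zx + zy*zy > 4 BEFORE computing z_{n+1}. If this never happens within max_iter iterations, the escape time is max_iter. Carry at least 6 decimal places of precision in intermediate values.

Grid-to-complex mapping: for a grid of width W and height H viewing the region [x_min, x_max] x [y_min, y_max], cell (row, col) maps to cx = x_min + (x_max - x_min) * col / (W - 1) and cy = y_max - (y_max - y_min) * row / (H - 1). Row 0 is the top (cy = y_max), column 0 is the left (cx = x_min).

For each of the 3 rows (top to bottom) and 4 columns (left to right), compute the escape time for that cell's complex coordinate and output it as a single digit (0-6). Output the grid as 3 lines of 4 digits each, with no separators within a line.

Answer: 6666
4666
3334

Derivation:
(row=0, col=0): c = -1.4700 + 0.0500i → escape time 6
(row=0, col=1): c = -1.1567 + 0.0500i → escape time 6
(row=0, col=2): c = -0.8433 + 0.0500i → escape time 6
(row=0, col=3): c = -0.5300 + 0.0500i → escape time 6
(row=1, col=0): c = -1.4700 + -0.4250i → escape time 4
(row=1, col=1): c = -1.1567 + -0.4250i → escape time 6
(row=1, col=2): c = -0.8433 + -0.4250i → escape time 6
(row=1, col=3): c = -0.5300 + -0.4250i → escape time 6
(row=2, col=0): c = -1.4700 + -0.9000i → escape time 3
(row=2, col=1): c = -1.1567 + -0.9000i → escape time 3
(row=2, col=2): c = -0.8433 + -0.9000i → escape time 3
(row=2, col=3): c = -0.5300 + -0.9000i → escape time 4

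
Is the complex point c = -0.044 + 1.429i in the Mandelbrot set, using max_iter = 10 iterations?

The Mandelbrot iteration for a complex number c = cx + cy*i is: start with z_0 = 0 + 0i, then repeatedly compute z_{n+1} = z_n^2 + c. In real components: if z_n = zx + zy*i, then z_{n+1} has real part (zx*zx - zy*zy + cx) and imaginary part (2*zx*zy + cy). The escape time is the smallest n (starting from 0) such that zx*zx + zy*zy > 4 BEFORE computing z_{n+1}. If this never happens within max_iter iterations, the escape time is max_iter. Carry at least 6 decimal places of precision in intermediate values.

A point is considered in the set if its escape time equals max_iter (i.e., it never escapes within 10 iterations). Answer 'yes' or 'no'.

z_0 = 0 + 0i, c = -0.0440 + 1.4290i
Iter 1: z = -0.0440 + 1.4290i, |z|^2 = 2.0440
Iter 2: z = -2.0841 + 1.3032i, |z|^2 = 6.0419
Escaped at iteration 2

Answer: no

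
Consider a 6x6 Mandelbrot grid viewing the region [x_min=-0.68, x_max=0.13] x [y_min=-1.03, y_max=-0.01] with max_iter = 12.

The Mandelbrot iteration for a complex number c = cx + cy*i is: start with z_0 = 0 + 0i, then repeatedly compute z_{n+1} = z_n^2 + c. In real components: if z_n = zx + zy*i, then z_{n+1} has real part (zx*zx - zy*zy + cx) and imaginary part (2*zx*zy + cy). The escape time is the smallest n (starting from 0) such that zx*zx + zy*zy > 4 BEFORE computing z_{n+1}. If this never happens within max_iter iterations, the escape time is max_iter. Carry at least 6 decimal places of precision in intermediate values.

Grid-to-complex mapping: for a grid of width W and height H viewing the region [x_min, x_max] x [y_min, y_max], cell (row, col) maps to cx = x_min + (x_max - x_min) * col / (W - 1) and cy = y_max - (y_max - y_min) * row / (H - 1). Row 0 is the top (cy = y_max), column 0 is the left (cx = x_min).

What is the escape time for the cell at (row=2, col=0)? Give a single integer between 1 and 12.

z_0 = 0 + 0i, c = -0.6800 + -0.4180i
Iter 1: z = -0.6800 + -0.4180i, |z|^2 = 0.6371
Iter 2: z = -0.3923 + 0.1505i, |z|^2 = 0.1766
Iter 3: z = -0.5487 + -0.5361i, |z|^2 = 0.5885
Iter 4: z = -0.6663 + 0.1703i, |z|^2 = 0.4729
Iter 5: z = -0.2651 + -0.6450i, |z|^2 = 0.4862
Iter 6: z = -1.0257 + -0.0761i, |z|^2 = 1.0578
Iter 7: z = 0.3663 + -0.2620i, |z|^2 = 0.2028
Iter 8: z = -0.6145 + -0.6099i, |z|^2 = 0.7496
Iter 9: z = -0.6744 + 0.3315i, |z|^2 = 0.5647
Iter 10: z = -0.3351 + -0.8652i, |z|^2 = 0.8608
Iter 11: z = -1.3162 + 0.1618i, |z|^2 = 1.7586

Answer: 12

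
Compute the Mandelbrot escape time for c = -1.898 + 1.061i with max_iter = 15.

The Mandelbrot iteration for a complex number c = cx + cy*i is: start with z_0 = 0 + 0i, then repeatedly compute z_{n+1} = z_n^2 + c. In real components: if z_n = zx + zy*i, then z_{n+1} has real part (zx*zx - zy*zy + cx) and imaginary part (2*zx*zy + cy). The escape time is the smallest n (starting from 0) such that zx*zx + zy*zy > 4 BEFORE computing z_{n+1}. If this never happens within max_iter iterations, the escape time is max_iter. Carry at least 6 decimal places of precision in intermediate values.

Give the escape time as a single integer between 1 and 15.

Answer: 1

Derivation:
z_0 = 0 + 0i, c = -1.8980 + 1.0610i
Iter 1: z = -1.8980 + 1.0610i, |z|^2 = 4.7281
Escaped at iteration 1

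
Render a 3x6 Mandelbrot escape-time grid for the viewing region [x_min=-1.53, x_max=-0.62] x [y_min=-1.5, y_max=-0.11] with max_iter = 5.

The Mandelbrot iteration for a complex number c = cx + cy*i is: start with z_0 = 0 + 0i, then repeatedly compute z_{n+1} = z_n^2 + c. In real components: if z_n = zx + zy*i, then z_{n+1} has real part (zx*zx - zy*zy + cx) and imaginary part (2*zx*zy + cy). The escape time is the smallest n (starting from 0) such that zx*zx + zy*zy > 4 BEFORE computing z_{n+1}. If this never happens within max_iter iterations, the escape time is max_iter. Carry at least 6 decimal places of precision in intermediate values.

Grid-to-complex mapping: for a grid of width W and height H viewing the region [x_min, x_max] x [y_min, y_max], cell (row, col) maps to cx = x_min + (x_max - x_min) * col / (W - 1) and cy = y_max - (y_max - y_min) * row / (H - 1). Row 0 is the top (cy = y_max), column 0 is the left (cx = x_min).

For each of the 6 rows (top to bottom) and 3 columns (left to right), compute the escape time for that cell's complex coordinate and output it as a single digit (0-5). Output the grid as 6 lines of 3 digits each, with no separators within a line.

Answer: 555
455
345
334
233
122

Derivation:
(row=0, col=0): c = -1.5300 + -0.1100i → escape time 5
(row=0, col=1): c = -1.0750 + -0.1100i → escape time 5
(row=0, col=2): c = -0.6200 + -0.1100i → escape time 5
(row=1, col=0): c = -1.5300 + -0.3880i → escape time 4
(row=1, col=1): c = -1.0750 + -0.3880i → escape time 5
(row=1, col=2): c = -0.6200 + -0.3880i → escape time 5
(row=2, col=0): c = -1.5300 + -0.6660i → escape time 3
(row=2, col=1): c = -1.0750 + -0.6660i → escape time 4
(row=2, col=2): c = -0.6200 + -0.6660i → escape time 5
(row=3, col=0): c = -1.5300 + -0.9440i → escape time 3
(row=3, col=1): c = -1.0750 + -0.9440i → escape time 3
(row=3, col=2): c = -0.6200 + -0.9440i → escape time 4
(row=4, col=0): c = -1.5300 + -1.2220i → escape time 2
(row=4, col=1): c = -1.0750 + -1.2220i → escape time 3
(row=4, col=2): c = -0.6200 + -1.2220i → escape time 3
(row=5, col=0): c = -1.5300 + -1.5000i → escape time 1
(row=5, col=1): c = -1.0750 + -1.5000i → escape time 2
(row=5, col=2): c = -0.6200 + -1.5000i → escape time 2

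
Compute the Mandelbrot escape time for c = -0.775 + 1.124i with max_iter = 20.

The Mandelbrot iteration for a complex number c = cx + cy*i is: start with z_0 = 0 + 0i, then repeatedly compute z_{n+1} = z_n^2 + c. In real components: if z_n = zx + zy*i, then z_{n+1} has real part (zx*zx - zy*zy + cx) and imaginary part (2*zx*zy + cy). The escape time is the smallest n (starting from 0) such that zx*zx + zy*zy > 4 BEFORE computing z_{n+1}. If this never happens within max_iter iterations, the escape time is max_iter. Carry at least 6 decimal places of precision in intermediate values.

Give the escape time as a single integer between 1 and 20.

Answer: 3

Derivation:
z_0 = 0 + 0i, c = -0.7750 + 1.1240i
Iter 1: z = -0.7750 + 1.1240i, |z|^2 = 1.8640
Iter 2: z = -1.4378 + -0.6182i, |z|^2 = 2.4493
Iter 3: z = 0.9100 + 2.9016i, |z|^2 = 9.2475
Escaped at iteration 3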